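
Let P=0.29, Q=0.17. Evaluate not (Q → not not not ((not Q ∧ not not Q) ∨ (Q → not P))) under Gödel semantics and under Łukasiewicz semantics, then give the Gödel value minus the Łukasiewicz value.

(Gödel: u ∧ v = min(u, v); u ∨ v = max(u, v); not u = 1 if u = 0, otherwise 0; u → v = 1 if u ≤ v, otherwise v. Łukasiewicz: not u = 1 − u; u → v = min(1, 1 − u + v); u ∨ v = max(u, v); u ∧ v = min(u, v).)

Gödel evaluation:
  not Q: Gödel ¬ of 0.17 = 0 (operand ≠ 0)
  not Q: Gödel ¬ of 0.17 = 0 (operand ≠ 0)
  not not Q: Gödel ¬ of 0 = 1 (operand is 0)
  (not Q ∧ not not Q) = min(0, 1) = 0
  not P: Gödel ¬ of 0.29 = 0 (operand ≠ 0)
  (Q → not P): 0.17 > 0, so result = 0
  ((not Q ∧ not not Q) ∨ (Q → not P)) = max(0, 0) = 0
  not ((not Q ∧ not not Q) ∨ (Q → not P)): Gödel ¬ of 0 = 1 (operand is 0)
  not not ((not Q ∧ not not Q) ∨ (Q → not P)): Gödel ¬ of 1 = 0 (operand ≠ 0)
  not not not ((not Q ∧ not not Q) ∨ (Q → not P)): Gödel ¬ of 0 = 1 (operand is 0)
  (Q → not not not ((not Q ∧ not not Q) ∨ (Q → not P))): 0.17 ≤ 1, so result = 1
  not (Q → not not not ((not Q ∧ not not Q) ∨ (Q → not P))): Gödel ¬ of 1 = 0 (operand ≠ 0)
  Gödel value = 0
Łukasiewicz evaluation:
  not Q: Łukasiewicz ¬ gives 1 − 0.17 = 0.83
  not Q: Łukasiewicz ¬ gives 1 − 0.17 = 0.83
  not not Q: Łukasiewicz ¬ gives 1 − 0.83 = 0.17
  (not Q ∧ not not Q) = min(0.83, 0.17) = 0.17
  not P: Łukasiewicz ¬ gives 1 − 0.29 = 0.71
  (Q → not P): min(1, 1 − 0.17 + 0.71) = 1
  ((not Q ∧ not not Q) ∨ (Q → not P)) = max(0.17, 1) = 1
  not ((not Q ∧ not not Q) ∨ (Q → not P)): Łukasiewicz ¬ gives 1 − 1 = 0
  not not ((not Q ∧ not not Q) ∨ (Q → not P)): Łukasiewicz ¬ gives 1 − 0 = 1
  not not not ((not Q ∧ not not Q) ∨ (Q → not P)): Łukasiewicz ¬ gives 1 − 1 = 0
  (Q → not not not ((not Q ∧ not not Q) ∨ (Q → not P))): min(1, 1 − 0.17 + 0) = 0.83
  not (Q → not not not ((not Q ∧ not not Q) ∨ (Q → not P))): Łukasiewicz ¬ gives 1 − 0.83 = 0.17
  Łukasiewicz value = 0.17
Difference: 0 − 0.17 = -0.17

-0.17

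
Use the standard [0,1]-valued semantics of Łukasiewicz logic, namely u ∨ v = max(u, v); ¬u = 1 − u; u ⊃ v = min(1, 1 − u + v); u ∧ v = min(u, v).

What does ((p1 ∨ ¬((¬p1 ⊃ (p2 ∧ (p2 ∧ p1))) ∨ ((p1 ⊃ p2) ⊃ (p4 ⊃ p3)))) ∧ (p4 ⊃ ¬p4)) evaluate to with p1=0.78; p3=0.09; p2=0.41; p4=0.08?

0.78

¬p1: Łukasiewicz ¬ gives 1 − 0.78 = 0.22
(p2 ∧ p1) = min(0.41, 0.78) = 0.41
(p2 ∧ (p2 ∧ p1)) = min(0.41, 0.41) = 0.41
(¬p1 ⊃ (p2 ∧ (p2 ∧ p1))): min(1, 1 − 0.22 + 0.41) = 1
(p1 ⊃ p2): min(1, 1 − 0.78 + 0.41) = 0.63
(p4 ⊃ p3): min(1, 1 − 0.08 + 0.09) = 1
((p1 ⊃ p2) ⊃ (p4 ⊃ p3)): min(1, 1 − 0.63 + 1) = 1
((¬p1 ⊃ (p2 ∧ (p2 ∧ p1))) ∨ ((p1 ⊃ p2) ⊃ (p4 ⊃ p3))) = max(1, 1) = 1
¬((¬p1 ⊃ (p2 ∧ (p2 ∧ p1))) ∨ ((p1 ⊃ p2) ⊃ (p4 ⊃ p3))): Łukasiewicz ¬ gives 1 − 1 = 0
(p1 ∨ ¬((¬p1 ⊃ (p2 ∧ (p2 ∧ p1))) ∨ ((p1 ⊃ p2) ⊃ (p4 ⊃ p3)))) = max(0.78, 0) = 0.78
¬p4: Łukasiewicz ¬ gives 1 − 0.08 = 0.92
(p4 ⊃ ¬p4): min(1, 1 − 0.08 + 0.92) = 1
((p1 ∨ ¬((¬p1 ⊃ (p2 ∧ (p2 ∧ p1))) ∨ ((p1 ⊃ p2) ⊃ (p4 ⊃ p3)))) ∧ (p4 ⊃ ¬p4)) = min(0.78, 1) = 0.78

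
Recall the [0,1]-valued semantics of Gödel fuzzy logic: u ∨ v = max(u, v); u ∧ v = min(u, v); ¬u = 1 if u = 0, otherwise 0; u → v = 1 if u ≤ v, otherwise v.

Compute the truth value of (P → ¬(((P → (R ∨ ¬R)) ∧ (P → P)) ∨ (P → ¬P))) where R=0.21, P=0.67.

¬R: Gödel ¬ of 0.21 = 0 (operand ≠ 0)
(R ∨ ¬R) = max(0.21, 0) = 0.21
(P → (R ∨ ¬R)): 0.67 > 0.21, so result = 0.21
(P → P): 0.67 ≤ 0.67, so result = 1
((P → (R ∨ ¬R)) ∧ (P → P)) = min(0.21, 1) = 0.21
¬P: Gödel ¬ of 0.67 = 0 (operand ≠ 0)
(P → ¬P): 0.67 > 0, so result = 0
(((P → (R ∨ ¬R)) ∧ (P → P)) ∨ (P → ¬P)) = max(0.21, 0) = 0.21
¬(((P → (R ∨ ¬R)) ∧ (P → P)) ∨ (P → ¬P)): Gödel ¬ of 0.21 = 0 (operand ≠ 0)
(P → ¬(((P → (R ∨ ¬R)) ∧ (P → P)) ∨ (P → ¬P))): 0.67 > 0, so result = 0

0.00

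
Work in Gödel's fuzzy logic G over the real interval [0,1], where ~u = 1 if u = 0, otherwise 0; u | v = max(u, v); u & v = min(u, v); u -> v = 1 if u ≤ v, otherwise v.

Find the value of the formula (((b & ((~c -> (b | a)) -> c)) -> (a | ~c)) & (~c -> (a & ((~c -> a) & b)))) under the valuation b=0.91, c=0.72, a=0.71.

~c: Gödel ¬ of 0.72 = 0 (operand ≠ 0)
(b | a) = max(0.91, 0.71) = 0.91
(~c -> (b | a)): 0 ≤ 0.91, so result = 1
((~c -> (b | a)) -> c): 1 > 0.72, so result = 0.72
(b & ((~c -> (b | a)) -> c)) = min(0.91, 0.72) = 0.72
~c: Gödel ¬ of 0.72 = 0 (operand ≠ 0)
(a | ~c) = max(0.71, 0) = 0.71
((b & ((~c -> (b | a)) -> c)) -> (a | ~c)): 0.72 > 0.71, so result = 0.71
~c: Gödel ¬ of 0.72 = 0 (operand ≠ 0)
~c: Gödel ¬ of 0.72 = 0 (operand ≠ 0)
(~c -> a): 0 ≤ 0.71, so result = 1
((~c -> a) & b) = min(1, 0.91) = 0.91
(a & ((~c -> a) & b)) = min(0.71, 0.91) = 0.71
(~c -> (a & ((~c -> a) & b))): 0 ≤ 0.71, so result = 1
(((b & ((~c -> (b | a)) -> c)) -> (a | ~c)) & (~c -> (a & ((~c -> a) & b)))) = min(0.71, 1) = 0.71

0.71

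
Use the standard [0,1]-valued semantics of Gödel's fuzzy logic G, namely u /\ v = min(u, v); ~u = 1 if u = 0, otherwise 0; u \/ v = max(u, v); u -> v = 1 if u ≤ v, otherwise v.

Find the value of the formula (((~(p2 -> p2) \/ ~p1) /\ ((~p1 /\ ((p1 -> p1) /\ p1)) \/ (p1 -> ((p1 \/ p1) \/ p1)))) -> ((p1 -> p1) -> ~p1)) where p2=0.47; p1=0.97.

1.00

(p2 -> p2): 0.47 ≤ 0.47, so result = 1
~(p2 -> p2): Gödel ¬ of 1 = 0 (operand ≠ 0)
~p1: Gödel ¬ of 0.97 = 0 (operand ≠ 0)
(~(p2 -> p2) \/ ~p1) = max(0, 0) = 0
~p1: Gödel ¬ of 0.97 = 0 (operand ≠ 0)
(p1 -> p1): 0.97 ≤ 0.97, so result = 1
((p1 -> p1) /\ p1) = min(1, 0.97) = 0.97
(~p1 /\ ((p1 -> p1) /\ p1)) = min(0, 0.97) = 0
(p1 \/ p1) = max(0.97, 0.97) = 0.97
((p1 \/ p1) \/ p1) = max(0.97, 0.97) = 0.97
(p1 -> ((p1 \/ p1) \/ p1)): 0.97 ≤ 0.97, so result = 1
((~p1 /\ ((p1 -> p1) /\ p1)) \/ (p1 -> ((p1 \/ p1) \/ p1))) = max(0, 1) = 1
((~(p2 -> p2) \/ ~p1) /\ ((~p1 /\ ((p1 -> p1) /\ p1)) \/ (p1 -> ((p1 \/ p1) \/ p1)))) = min(0, 1) = 0
(p1 -> p1): 0.97 ≤ 0.97, so result = 1
~p1: Gödel ¬ of 0.97 = 0 (operand ≠ 0)
((p1 -> p1) -> ~p1): 1 > 0, so result = 0
(((~(p2 -> p2) \/ ~p1) /\ ((~p1 /\ ((p1 -> p1) /\ p1)) \/ (p1 -> ((p1 \/ p1) \/ p1)))) -> ((p1 -> p1) -> ~p1)): 0 ≤ 0, so result = 1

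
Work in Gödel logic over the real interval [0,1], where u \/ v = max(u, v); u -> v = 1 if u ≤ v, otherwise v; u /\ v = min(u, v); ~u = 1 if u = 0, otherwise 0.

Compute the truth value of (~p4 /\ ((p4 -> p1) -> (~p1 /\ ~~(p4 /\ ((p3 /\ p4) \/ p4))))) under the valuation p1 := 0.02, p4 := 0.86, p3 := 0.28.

0.00

~p4: Gödel ¬ of 0.86 = 0 (operand ≠ 0)
(p4 -> p1): 0.86 > 0.02, so result = 0.02
~p1: Gödel ¬ of 0.02 = 0 (operand ≠ 0)
(p3 /\ p4) = min(0.28, 0.86) = 0.28
((p3 /\ p4) \/ p4) = max(0.28, 0.86) = 0.86
(p4 /\ ((p3 /\ p4) \/ p4)) = min(0.86, 0.86) = 0.86
~(p4 /\ ((p3 /\ p4) \/ p4)): Gödel ¬ of 0.86 = 0 (operand ≠ 0)
~~(p4 /\ ((p3 /\ p4) \/ p4)): Gödel ¬ of 0 = 1 (operand is 0)
(~p1 /\ ~~(p4 /\ ((p3 /\ p4) \/ p4))) = min(0, 1) = 0
((p4 -> p1) -> (~p1 /\ ~~(p4 /\ ((p3 /\ p4) \/ p4)))): 0.02 > 0, so result = 0
(~p4 /\ ((p4 -> p1) -> (~p1 /\ ~~(p4 /\ ((p3 /\ p4) \/ p4))))) = min(0, 0) = 0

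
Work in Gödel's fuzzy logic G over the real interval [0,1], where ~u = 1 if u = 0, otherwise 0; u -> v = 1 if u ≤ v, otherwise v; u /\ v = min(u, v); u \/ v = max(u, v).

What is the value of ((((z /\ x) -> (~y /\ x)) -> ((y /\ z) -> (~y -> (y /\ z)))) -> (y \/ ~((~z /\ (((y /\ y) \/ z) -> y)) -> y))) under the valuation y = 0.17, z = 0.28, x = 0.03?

(z /\ x) = min(0.28, 0.03) = 0.03
~y: Gödel ¬ of 0.17 = 0 (operand ≠ 0)
(~y /\ x) = min(0, 0.03) = 0
((z /\ x) -> (~y /\ x)): 0.03 > 0, so result = 0
(y /\ z) = min(0.17, 0.28) = 0.17
~y: Gödel ¬ of 0.17 = 0 (operand ≠ 0)
(y /\ z) = min(0.17, 0.28) = 0.17
(~y -> (y /\ z)): 0 ≤ 0.17, so result = 1
((y /\ z) -> (~y -> (y /\ z))): 0.17 ≤ 1, so result = 1
(((z /\ x) -> (~y /\ x)) -> ((y /\ z) -> (~y -> (y /\ z)))): 0 ≤ 1, so result = 1
~z: Gödel ¬ of 0.28 = 0 (operand ≠ 0)
(y /\ y) = min(0.17, 0.17) = 0.17
((y /\ y) \/ z) = max(0.17, 0.28) = 0.28
(((y /\ y) \/ z) -> y): 0.28 > 0.17, so result = 0.17
(~z /\ (((y /\ y) \/ z) -> y)) = min(0, 0.17) = 0
((~z /\ (((y /\ y) \/ z) -> y)) -> y): 0 ≤ 0.17, so result = 1
~((~z /\ (((y /\ y) \/ z) -> y)) -> y): Gödel ¬ of 1 = 0 (operand ≠ 0)
(y \/ ~((~z /\ (((y /\ y) \/ z) -> y)) -> y)) = max(0.17, 0) = 0.17
((((z /\ x) -> (~y /\ x)) -> ((y /\ z) -> (~y -> (y /\ z)))) -> (y \/ ~((~z /\ (((y /\ y) \/ z) -> y)) -> y))): 1 > 0.17, so result = 0.17

0.17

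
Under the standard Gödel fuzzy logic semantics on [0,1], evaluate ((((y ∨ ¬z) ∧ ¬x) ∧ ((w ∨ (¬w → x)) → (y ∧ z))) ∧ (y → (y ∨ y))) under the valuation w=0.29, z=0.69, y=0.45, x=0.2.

¬z: Gödel ¬ of 0.69 = 0 (operand ≠ 0)
(y ∨ ¬z) = max(0.45, 0) = 0.45
¬x: Gödel ¬ of 0.2 = 0 (operand ≠ 0)
((y ∨ ¬z) ∧ ¬x) = min(0.45, 0) = 0
¬w: Gödel ¬ of 0.29 = 0 (operand ≠ 0)
(¬w → x): 0 ≤ 0.2, so result = 1
(w ∨ (¬w → x)) = max(0.29, 1) = 1
(y ∧ z) = min(0.45, 0.69) = 0.45
((w ∨ (¬w → x)) → (y ∧ z)): 1 > 0.45, so result = 0.45
(((y ∨ ¬z) ∧ ¬x) ∧ ((w ∨ (¬w → x)) → (y ∧ z))) = min(0, 0.45) = 0
(y ∨ y) = max(0.45, 0.45) = 0.45
(y → (y ∨ y)): 0.45 ≤ 0.45, so result = 1
((((y ∨ ¬z) ∧ ¬x) ∧ ((w ∨ (¬w → x)) → (y ∧ z))) ∧ (y → (y ∨ y))) = min(0, 1) = 0

0.00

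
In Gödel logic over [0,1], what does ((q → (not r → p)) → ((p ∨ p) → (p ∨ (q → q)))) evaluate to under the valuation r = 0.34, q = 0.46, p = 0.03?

not r: Gödel ¬ of 0.34 = 0 (operand ≠ 0)
(not r → p): 0 ≤ 0.03, so result = 1
(q → (not r → p)): 0.46 ≤ 1, so result = 1
(p ∨ p) = max(0.03, 0.03) = 0.03
(q → q): 0.46 ≤ 0.46, so result = 1
(p ∨ (q → q)) = max(0.03, 1) = 1
((p ∨ p) → (p ∨ (q → q))): 0.03 ≤ 1, so result = 1
((q → (not r → p)) → ((p ∨ p) → (p ∨ (q → q)))): 1 ≤ 1, so result = 1

1.00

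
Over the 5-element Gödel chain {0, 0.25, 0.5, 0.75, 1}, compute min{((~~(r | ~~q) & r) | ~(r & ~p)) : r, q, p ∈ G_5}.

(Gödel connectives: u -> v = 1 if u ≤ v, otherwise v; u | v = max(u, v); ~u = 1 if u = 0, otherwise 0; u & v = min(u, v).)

The minimum is attained at r = 0.25, q = 0, p = 0:
  ~q: Gödel ¬ of 0 = 1 (operand is 0)
  ~~q: Gödel ¬ of 1 = 0 (operand ≠ 0)
  (r | ~~q) = max(0.25, 0) = 0.25
  ~(r | ~~q): Gödel ¬ of 0.25 = 0 (operand ≠ 0)
  ~~(r | ~~q): Gödel ¬ of 0 = 1 (operand is 0)
  (~~(r | ~~q) & r) = min(1, 0.25) = 0.25
  ~p: Gödel ¬ of 0 = 1 (operand is 0)
  (r & ~p) = min(0.25, 1) = 0.25
  ~(r & ~p): Gödel ¬ of 0.25 = 0 (operand ≠ 0)
  ((~~(r | ~~q) & r) | ~(r & ~p)) = max(0.25, 0) = 0.25
Checking all 125 assignments confirms none give a value below 0.25.

0.25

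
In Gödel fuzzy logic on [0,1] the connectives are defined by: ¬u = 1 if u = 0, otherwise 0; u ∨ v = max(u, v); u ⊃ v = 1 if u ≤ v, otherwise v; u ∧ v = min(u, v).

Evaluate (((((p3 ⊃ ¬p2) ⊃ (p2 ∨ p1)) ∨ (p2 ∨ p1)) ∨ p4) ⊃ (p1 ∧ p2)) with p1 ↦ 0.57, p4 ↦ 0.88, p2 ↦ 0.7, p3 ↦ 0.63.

0.57

¬p2: Gödel ¬ of 0.7 = 0 (operand ≠ 0)
(p3 ⊃ ¬p2): 0.63 > 0, so result = 0
(p2 ∨ p1) = max(0.7, 0.57) = 0.7
((p3 ⊃ ¬p2) ⊃ (p2 ∨ p1)): 0 ≤ 0.7, so result = 1
(p2 ∨ p1) = max(0.7, 0.57) = 0.7
(((p3 ⊃ ¬p2) ⊃ (p2 ∨ p1)) ∨ (p2 ∨ p1)) = max(1, 0.7) = 1
((((p3 ⊃ ¬p2) ⊃ (p2 ∨ p1)) ∨ (p2 ∨ p1)) ∨ p4) = max(1, 0.88) = 1
(p1 ∧ p2) = min(0.57, 0.7) = 0.57
(((((p3 ⊃ ¬p2) ⊃ (p2 ∨ p1)) ∨ (p2 ∨ p1)) ∨ p4) ⊃ (p1 ∧ p2)): 1 > 0.57, so result = 0.57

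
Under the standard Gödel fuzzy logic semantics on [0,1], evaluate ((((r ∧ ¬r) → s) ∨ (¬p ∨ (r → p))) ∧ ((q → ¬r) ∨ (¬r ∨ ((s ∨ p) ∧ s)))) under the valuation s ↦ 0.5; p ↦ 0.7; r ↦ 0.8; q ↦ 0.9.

0.50

¬r: Gödel ¬ of 0.8 = 0 (operand ≠ 0)
(r ∧ ¬r) = min(0.8, 0) = 0
((r ∧ ¬r) → s): 0 ≤ 0.5, so result = 1
¬p: Gödel ¬ of 0.7 = 0 (operand ≠ 0)
(r → p): 0.8 > 0.7, so result = 0.7
(¬p ∨ (r → p)) = max(0, 0.7) = 0.7
(((r ∧ ¬r) → s) ∨ (¬p ∨ (r → p))) = max(1, 0.7) = 1
¬r: Gödel ¬ of 0.8 = 0 (operand ≠ 0)
(q → ¬r): 0.9 > 0, so result = 0
¬r: Gödel ¬ of 0.8 = 0 (operand ≠ 0)
(s ∨ p) = max(0.5, 0.7) = 0.7
((s ∨ p) ∧ s) = min(0.7, 0.5) = 0.5
(¬r ∨ ((s ∨ p) ∧ s)) = max(0, 0.5) = 0.5
((q → ¬r) ∨ (¬r ∨ ((s ∨ p) ∧ s))) = max(0, 0.5) = 0.5
((((r ∧ ¬r) → s) ∨ (¬p ∨ (r → p))) ∧ ((q → ¬r) ∨ (¬r ∨ ((s ∨ p) ∧ s)))) = min(1, 0.5) = 0.5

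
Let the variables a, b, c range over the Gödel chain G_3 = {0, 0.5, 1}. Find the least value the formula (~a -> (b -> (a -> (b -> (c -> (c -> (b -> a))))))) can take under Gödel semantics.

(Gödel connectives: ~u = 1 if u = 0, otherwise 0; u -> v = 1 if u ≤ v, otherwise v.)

1.00

Every assignment gives 1. For instance at a = 0, b = 0, c = 0:
  ~a: Gödel ¬ of 0 = 1 (operand is 0)
  (b -> a): 0 ≤ 0, so result = 1
  (c -> (b -> a)): 0 ≤ 1, so result = 1
  (c -> (c -> (b -> a))): 0 ≤ 1, so result = 1
  (b -> (c -> (c -> (b -> a)))): 0 ≤ 1, so result = 1
  (a -> (b -> (c -> (c -> (b -> a))))): 0 ≤ 1, so result = 1
  (b -> (a -> (b -> (c -> (c -> (b -> a)))))): 0 ≤ 1, so result = 1
  (~a -> (b -> (a -> (b -> (c -> (c -> (b -> a))))))): 1 ≤ 1, so result = 1
All 27 assignments give value 1 — the formula is a G_3-tautology.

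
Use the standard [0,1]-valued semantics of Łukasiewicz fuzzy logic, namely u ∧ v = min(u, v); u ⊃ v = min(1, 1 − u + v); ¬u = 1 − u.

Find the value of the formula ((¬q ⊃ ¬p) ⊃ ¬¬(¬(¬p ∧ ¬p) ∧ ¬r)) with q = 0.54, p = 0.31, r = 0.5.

0.31

¬q: Łukasiewicz ¬ gives 1 − 0.54 = 0.46
¬p: Łukasiewicz ¬ gives 1 − 0.31 = 0.69
(¬q ⊃ ¬p): min(1, 1 − 0.46 + 0.69) = 1
¬p: Łukasiewicz ¬ gives 1 − 0.31 = 0.69
¬p: Łukasiewicz ¬ gives 1 − 0.31 = 0.69
(¬p ∧ ¬p) = min(0.69, 0.69) = 0.69
¬(¬p ∧ ¬p): Łukasiewicz ¬ gives 1 − 0.69 = 0.31
¬r: Łukasiewicz ¬ gives 1 − 0.5 = 0.5
(¬(¬p ∧ ¬p) ∧ ¬r) = min(0.31, 0.5) = 0.31
¬(¬(¬p ∧ ¬p) ∧ ¬r): Łukasiewicz ¬ gives 1 − 0.31 = 0.69
¬¬(¬(¬p ∧ ¬p) ∧ ¬r): Łukasiewicz ¬ gives 1 − 0.69 = 0.31
((¬q ⊃ ¬p) ⊃ ¬¬(¬(¬p ∧ ¬p) ∧ ¬r)): min(1, 1 − 1 + 0.31) = 0.31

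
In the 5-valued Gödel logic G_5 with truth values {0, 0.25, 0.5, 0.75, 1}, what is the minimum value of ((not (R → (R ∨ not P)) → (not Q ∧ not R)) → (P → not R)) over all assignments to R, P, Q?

0.00

The minimum is attained at R = 0.25, P = 0.25, Q = 0:
  not P: Gödel ¬ of 0.25 = 0 (operand ≠ 0)
  (R ∨ not P) = max(0.25, 0) = 0.25
  (R → (R ∨ not P)): 0.25 ≤ 0.25, so result = 1
  not (R → (R ∨ not P)): Gödel ¬ of 1 = 0 (operand ≠ 0)
  not Q: Gödel ¬ of 0 = 1 (operand is 0)
  not R: Gödel ¬ of 0.25 = 0 (operand ≠ 0)
  (not Q ∧ not R) = min(1, 0) = 0
  (not (R → (R ∨ not P)) → (not Q ∧ not R)): 0 ≤ 0, so result = 1
  not R: Gödel ¬ of 0.25 = 0 (operand ≠ 0)
  (P → not R): 0.25 > 0, so result = 0
  ((not (R → (R ∨ not P)) → (not Q ∧ not R)) → (P → not R)): 1 > 0, so result = 0
Checking all 125 assignments confirms none give a value below 0.00.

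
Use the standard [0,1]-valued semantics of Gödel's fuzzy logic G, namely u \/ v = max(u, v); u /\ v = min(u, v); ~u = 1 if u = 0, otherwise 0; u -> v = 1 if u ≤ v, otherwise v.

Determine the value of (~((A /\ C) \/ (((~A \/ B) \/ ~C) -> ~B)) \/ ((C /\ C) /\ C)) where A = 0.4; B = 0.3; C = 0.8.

(A /\ C) = min(0.4, 0.8) = 0.4
~A: Gödel ¬ of 0.4 = 0 (operand ≠ 0)
(~A \/ B) = max(0, 0.3) = 0.3
~C: Gödel ¬ of 0.8 = 0 (operand ≠ 0)
((~A \/ B) \/ ~C) = max(0.3, 0) = 0.3
~B: Gödel ¬ of 0.3 = 0 (operand ≠ 0)
(((~A \/ B) \/ ~C) -> ~B): 0.3 > 0, so result = 0
((A /\ C) \/ (((~A \/ B) \/ ~C) -> ~B)) = max(0.4, 0) = 0.4
~((A /\ C) \/ (((~A \/ B) \/ ~C) -> ~B)): Gödel ¬ of 0.4 = 0 (operand ≠ 0)
(C /\ C) = min(0.8, 0.8) = 0.8
((C /\ C) /\ C) = min(0.8, 0.8) = 0.8
(~((A /\ C) \/ (((~A \/ B) \/ ~C) -> ~B)) \/ ((C /\ C) /\ C)) = max(0, 0.8) = 0.8

0.80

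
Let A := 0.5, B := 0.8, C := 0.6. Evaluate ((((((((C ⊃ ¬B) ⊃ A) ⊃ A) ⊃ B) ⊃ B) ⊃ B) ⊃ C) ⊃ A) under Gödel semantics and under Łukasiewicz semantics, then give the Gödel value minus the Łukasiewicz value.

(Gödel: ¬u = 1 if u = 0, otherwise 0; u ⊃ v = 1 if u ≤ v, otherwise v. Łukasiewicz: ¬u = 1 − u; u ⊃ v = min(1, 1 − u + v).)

Gödel evaluation:
  ¬B: Gödel ¬ of 0.8 = 0 (operand ≠ 0)
  (C ⊃ ¬B): 0.6 > 0, so result = 0
  ((C ⊃ ¬B) ⊃ A): 0 ≤ 0.5, so result = 1
  (((C ⊃ ¬B) ⊃ A) ⊃ A): 1 > 0.5, so result = 0.5
  ((((C ⊃ ¬B) ⊃ A) ⊃ A) ⊃ B): 0.5 ≤ 0.8, so result = 1
  (((((C ⊃ ¬B) ⊃ A) ⊃ A) ⊃ B) ⊃ B): 1 > 0.8, so result = 0.8
  ((((((C ⊃ ¬B) ⊃ A) ⊃ A) ⊃ B) ⊃ B) ⊃ B): 0.8 ≤ 0.8, so result = 1
  (((((((C ⊃ ¬B) ⊃ A) ⊃ A) ⊃ B) ⊃ B) ⊃ B) ⊃ C): 1 > 0.6, so result = 0.6
  ((((((((C ⊃ ¬B) ⊃ A) ⊃ A) ⊃ B) ⊃ B) ⊃ B) ⊃ C) ⊃ A): 0.6 > 0.5, so result = 0.5
  Gödel value = 0.5
Łukasiewicz evaluation:
  ¬B: Łukasiewicz ¬ gives 1 − 0.8 = 0.2
  (C ⊃ ¬B): min(1, 1 − 0.6 + 0.2) = 0.6
  ((C ⊃ ¬B) ⊃ A): min(1, 1 − 0.6 + 0.5) = 0.9
  (((C ⊃ ¬B) ⊃ A) ⊃ A): min(1, 1 − 0.9 + 0.5) = 0.6
  ((((C ⊃ ¬B) ⊃ A) ⊃ A) ⊃ B): min(1, 1 − 0.6 + 0.8) = 1
  (((((C ⊃ ¬B) ⊃ A) ⊃ A) ⊃ B) ⊃ B): min(1, 1 − 1 + 0.8) = 0.8
  ((((((C ⊃ ¬B) ⊃ A) ⊃ A) ⊃ B) ⊃ B) ⊃ B): min(1, 1 − 0.8 + 0.8) = 1
  (((((((C ⊃ ¬B) ⊃ A) ⊃ A) ⊃ B) ⊃ B) ⊃ B) ⊃ C): min(1, 1 − 1 + 0.6) = 0.6
  ((((((((C ⊃ ¬B) ⊃ A) ⊃ A) ⊃ B) ⊃ B) ⊃ B) ⊃ C) ⊃ A): min(1, 1 − 0.6 + 0.5) = 0.9
  Łukasiewicz value = 0.9
Difference: 0.5 − 0.9 = -0.40

-0.40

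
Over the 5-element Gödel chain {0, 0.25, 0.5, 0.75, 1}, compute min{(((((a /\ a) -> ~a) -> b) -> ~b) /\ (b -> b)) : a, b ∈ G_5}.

The minimum is attained at a = 0, b = 0.25:
  (a /\ a) = min(0, 0) = 0
  ~a: Gödel ¬ of 0 = 1 (operand is 0)
  ((a /\ a) -> ~a): 0 ≤ 1, so result = 1
  (((a /\ a) -> ~a) -> b): 1 > 0.25, so result = 0.25
  ~b: Gödel ¬ of 0.25 = 0 (operand ≠ 0)
  ((((a /\ a) -> ~a) -> b) -> ~b): 0.25 > 0, so result = 0
  (b -> b): 0.25 ≤ 0.25, so result = 1
  (((((a /\ a) -> ~a) -> b) -> ~b) /\ (b -> b)) = min(0, 1) = 0
Checking all 25 assignments confirms none give a value below 0.00.

0.00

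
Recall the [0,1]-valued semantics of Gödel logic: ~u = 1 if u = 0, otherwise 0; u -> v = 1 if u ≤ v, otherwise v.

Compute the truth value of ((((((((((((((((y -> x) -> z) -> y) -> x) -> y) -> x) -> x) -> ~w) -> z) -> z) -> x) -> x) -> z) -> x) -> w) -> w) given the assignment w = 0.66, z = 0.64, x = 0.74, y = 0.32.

(y -> x): 0.32 ≤ 0.74, so result = 1
((y -> x) -> z): 1 > 0.64, so result = 0.64
(((y -> x) -> z) -> y): 0.64 > 0.32, so result = 0.32
((((y -> x) -> z) -> y) -> x): 0.32 ≤ 0.74, so result = 1
(((((y -> x) -> z) -> y) -> x) -> y): 1 > 0.32, so result = 0.32
((((((y -> x) -> z) -> y) -> x) -> y) -> x): 0.32 ≤ 0.74, so result = 1
(((((((y -> x) -> z) -> y) -> x) -> y) -> x) -> x): 1 > 0.74, so result = 0.74
~w: Gödel ¬ of 0.66 = 0 (operand ≠ 0)
((((((((y -> x) -> z) -> y) -> x) -> y) -> x) -> x) -> ~w): 0.74 > 0, so result = 0
(((((((((y -> x) -> z) -> y) -> x) -> y) -> x) -> x) -> ~w) -> z): 0 ≤ 0.64, so result = 1
((((((((((y -> x) -> z) -> y) -> x) -> y) -> x) -> x) -> ~w) -> z) -> z): 1 > 0.64, so result = 0.64
(((((((((((y -> x) -> z) -> y) -> x) -> y) -> x) -> x) -> ~w) -> z) -> z) -> x): 0.64 ≤ 0.74, so result = 1
((((((((((((y -> x) -> z) -> y) -> x) -> y) -> x) -> x) -> ~w) -> z) -> z) -> x) -> x): 1 > 0.74, so result = 0.74
(((((((((((((y -> x) -> z) -> y) -> x) -> y) -> x) -> x) -> ~w) -> z) -> z) -> x) -> x) -> z): 0.74 > 0.64, so result = 0.64
((((((((((((((y -> x) -> z) -> y) -> x) -> y) -> x) -> x) -> ~w) -> z) -> z) -> x) -> x) -> z) -> x): 0.64 ≤ 0.74, so result = 1
(((((((((((((((y -> x) -> z) -> y) -> x) -> y) -> x) -> x) -> ~w) -> z) -> z) -> x) -> x) -> z) -> x) -> w): 1 > 0.66, so result = 0.66
((((((((((((((((y -> x) -> z) -> y) -> x) -> y) -> x) -> x) -> ~w) -> z) -> z) -> x) -> x) -> z) -> x) -> w) -> w): 0.66 ≤ 0.66, so result = 1

1.00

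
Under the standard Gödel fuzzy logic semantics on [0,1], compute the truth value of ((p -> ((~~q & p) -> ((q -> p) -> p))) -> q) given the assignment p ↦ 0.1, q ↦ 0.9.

0.90

~q: Gödel ¬ of 0.9 = 0 (operand ≠ 0)
~~q: Gödel ¬ of 0 = 1 (operand is 0)
(~~q & p) = min(1, 0.1) = 0.1
(q -> p): 0.9 > 0.1, so result = 0.1
((q -> p) -> p): 0.1 ≤ 0.1, so result = 1
((~~q & p) -> ((q -> p) -> p)): 0.1 ≤ 1, so result = 1
(p -> ((~~q & p) -> ((q -> p) -> p))): 0.1 ≤ 1, so result = 1
((p -> ((~~q & p) -> ((q -> p) -> p))) -> q): 1 > 0.9, so result = 0.9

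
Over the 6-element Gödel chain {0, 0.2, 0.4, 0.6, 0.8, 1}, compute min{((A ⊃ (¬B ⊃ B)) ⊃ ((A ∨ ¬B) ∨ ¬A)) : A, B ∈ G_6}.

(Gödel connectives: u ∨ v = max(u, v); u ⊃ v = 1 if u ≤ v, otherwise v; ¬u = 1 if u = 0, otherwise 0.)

0.20

The minimum is attained at A = 0.2, B = 0.2:
  ¬B: Gödel ¬ of 0.2 = 0 (operand ≠ 0)
  (¬B ⊃ B): 0 ≤ 0.2, so result = 1
  (A ⊃ (¬B ⊃ B)): 0.2 ≤ 1, so result = 1
  ¬B: Gödel ¬ of 0.2 = 0 (operand ≠ 0)
  (A ∨ ¬B) = max(0.2, 0) = 0.2
  ¬A: Gödel ¬ of 0.2 = 0 (operand ≠ 0)
  ((A ∨ ¬B) ∨ ¬A) = max(0.2, 0) = 0.2
  ((A ⊃ (¬B ⊃ B)) ⊃ ((A ∨ ¬B) ∨ ¬A)): 1 > 0.2, so result = 0.2
Checking all 36 assignments confirms none give a value below 0.20.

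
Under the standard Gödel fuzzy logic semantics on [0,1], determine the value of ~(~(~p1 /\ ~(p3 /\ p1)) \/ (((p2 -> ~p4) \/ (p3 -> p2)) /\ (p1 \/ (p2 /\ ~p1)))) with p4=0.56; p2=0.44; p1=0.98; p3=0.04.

~p1: Gödel ¬ of 0.98 = 0 (operand ≠ 0)
(p3 /\ p1) = min(0.04, 0.98) = 0.04
~(p3 /\ p1): Gödel ¬ of 0.04 = 0 (operand ≠ 0)
(~p1 /\ ~(p3 /\ p1)) = min(0, 0) = 0
~(~p1 /\ ~(p3 /\ p1)): Gödel ¬ of 0 = 1 (operand is 0)
~p4: Gödel ¬ of 0.56 = 0 (operand ≠ 0)
(p2 -> ~p4): 0.44 > 0, so result = 0
(p3 -> p2): 0.04 ≤ 0.44, so result = 1
((p2 -> ~p4) \/ (p3 -> p2)) = max(0, 1) = 1
~p1: Gödel ¬ of 0.98 = 0 (operand ≠ 0)
(p2 /\ ~p1) = min(0.44, 0) = 0
(p1 \/ (p2 /\ ~p1)) = max(0.98, 0) = 0.98
(((p2 -> ~p4) \/ (p3 -> p2)) /\ (p1 \/ (p2 /\ ~p1))) = min(1, 0.98) = 0.98
(~(~p1 /\ ~(p3 /\ p1)) \/ (((p2 -> ~p4) \/ (p3 -> p2)) /\ (p1 \/ (p2 /\ ~p1)))) = max(1, 0.98) = 1
~(~(~p1 /\ ~(p3 /\ p1)) \/ (((p2 -> ~p4) \/ (p3 -> p2)) /\ (p1 \/ (p2 /\ ~p1)))): Gödel ¬ of 1 = 0 (operand ≠ 0)

0.00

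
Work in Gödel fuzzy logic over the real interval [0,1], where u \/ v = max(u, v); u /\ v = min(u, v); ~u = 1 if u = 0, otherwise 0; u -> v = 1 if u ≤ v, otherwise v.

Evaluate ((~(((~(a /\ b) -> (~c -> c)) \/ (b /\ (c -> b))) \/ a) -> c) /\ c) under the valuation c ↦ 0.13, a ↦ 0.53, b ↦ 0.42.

0.13

(a /\ b) = min(0.53, 0.42) = 0.42
~(a /\ b): Gödel ¬ of 0.42 = 0 (operand ≠ 0)
~c: Gödel ¬ of 0.13 = 0 (operand ≠ 0)
(~c -> c): 0 ≤ 0.13, so result = 1
(~(a /\ b) -> (~c -> c)): 0 ≤ 1, so result = 1
(c -> b): 0.13 ≤ 0.42, so result = 1
(b /\ (c -> b)) = min(0.42, 1) = 0.42
((~(a /\ b) -> (~c -> c)) \/ (b /\ (c -> b))) = max(1, 0.42) = 1
(((~(a /\ b) -> (~c -> c)) \/ (b /\ (c -> b))) \/ a) = max(1, 0.53) = 1
~(((~(a /\ b) -> (~c -> c)) \/ (b /\ (c -> b))) \/ a): Gödel ¬ of 1 = 0 (operand ≠ 0)
(~(((~(a /\ b) -> (~c -> c)) \/ (b /\ (c -> b))) \/ a) -> c): 0 ≤ 0.13, so result = 1
((~(((~(a /\ b) -> (~c -> c)) \/ (b /\ (c -> b))) \/ a) -> c) /\ c) = min(1, 0.13) = 0.13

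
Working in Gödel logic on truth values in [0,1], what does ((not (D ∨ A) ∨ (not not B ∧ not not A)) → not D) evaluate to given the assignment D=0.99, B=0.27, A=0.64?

0.00

(D ∨ A) = max(0.99, 0.64) = 0.99
not (D ∨ A): Gödel ¬ of 0.99 = 0 (operand ≠ 0)
not B: Gödel ¬ of 0.27 = 0 (operand ≠ 0)
not not B: Gödel ¬ of 0 = 1 (operand is 0)
not A: Gödel ¬ of 0.64 = 0 (operand ≠ 0)
not not A: Gödel ¬ of 0 = 1 (operand is 0)
(not not B ∧ not not A) = min(1, 1) = 1
(not (D ∨ A) ∨ (not not B ∧ not not A)) = max(0, 1) = 1
not D: Gödel ¬ of 0.99 = 0 (operand ≠ 0)
((not (D ∨ A) ∨ (not not B ∧ not not A)) → not D): 1 > 0, so result = 0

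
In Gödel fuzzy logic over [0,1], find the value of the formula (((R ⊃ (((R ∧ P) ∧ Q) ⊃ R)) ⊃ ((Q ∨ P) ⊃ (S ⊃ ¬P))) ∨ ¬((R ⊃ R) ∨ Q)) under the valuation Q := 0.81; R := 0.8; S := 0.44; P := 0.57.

0.00

(R ∧ P) = min(0.8, 0.57) = 0.57
((R ∧ P) ∧ Q) = min(0.57, 0.81) = 0.57
(((R ∧ P) ∧ Q) ⊃ R): 0.57 ≤ 0.8, so result = 1
(R ⊃ (((R ∧ P) ∧ Q) ⊃ R)): 0.8 ≤ 1, so result = 1
(Q ∨ P) = max(0.81, 0.57) = 0.81
¬P: Gödel ¬ of 0.57 = 0 (operand ≠ 0)
(S ⊃ ¬P): 0.44 > 0, so result = 0
((Q ∨ P) ⊃ (S ⊃ ¬P)): 0.81 > 0, so result = 0
((R ⊃ (((R ∧ P) ∧ Q) ⊃ R)) ⊃ ((Q ∨ P) ⊃ (S ⊃ ¬P))): 1 > 0, so result = 0
(R ⊃ R): 0.8 ≤ 0.8, so result = 1
((R ⊃ R) ∨ Q) = max(1, 0.81) = 1
¬((R ⊃ R) ∨ Q): Gödel ¬ of 1 = 0 (operand ≠ 0)
(((R ⊃ (((R ∧ P) ∧ Q) ⊃ R)) ⊃ ((Q ∨ P) ⊃ (S ⊃ ¬P))) ∨ ¬((R ⊃ R) ∨ Q)) = max(0, 0) = 0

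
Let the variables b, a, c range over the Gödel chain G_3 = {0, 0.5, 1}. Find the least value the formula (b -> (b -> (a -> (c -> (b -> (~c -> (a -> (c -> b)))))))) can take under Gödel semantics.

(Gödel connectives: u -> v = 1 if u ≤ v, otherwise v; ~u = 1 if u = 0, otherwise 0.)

Every assignment gives 1. For instance at b = 0, a = 0, c = 0:
  ~c: Gödel ¬ of 0 = 1 (operand is 0)
  (c -> b): 0 ≤ 0, so result = 1
  (a -> (c -> b)): 0 ≤ 1, so result = 1
  (~c -> (a -> (c -> b))): 1 ≤ 1, so result = 1
  (b -> (~c -> (a -> (c -> b)))): 0 ≤ 1, so result = 1
  (c -> (b -> (~c -> (a -> (c -> b))))): 0 ≤ 1, so result = 1
  (a -> (c -> (b -> (~c -> (a -> (c -> b)))))): 0 ≤ 1, so result = 1
  (b -> (a -> (c -> (b -> (~c -> (a -> (c -> b))))))): 0 ≤ 1, so result = 1
  (b -> (b -> (a -> (c -> (b -> (~c -> (a -> (c -> b)))))))): 0 ≤ 1, so result = 1
All 27 assignments give value 1 — the formula is a G_3-tautology.

1.00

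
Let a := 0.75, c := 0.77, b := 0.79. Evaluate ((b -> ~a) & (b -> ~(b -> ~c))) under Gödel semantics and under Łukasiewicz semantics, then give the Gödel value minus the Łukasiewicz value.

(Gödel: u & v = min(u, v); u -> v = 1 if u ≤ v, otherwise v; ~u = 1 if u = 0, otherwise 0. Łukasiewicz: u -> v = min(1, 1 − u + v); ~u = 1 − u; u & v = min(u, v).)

-0.46

Gödel evaluation:
  ~a: Gödel ¬ of 0.75 = 0 (operand ≠ 0)
  (b -> ~a): 0.79 > 0, so result = 0
  ~c: Gödel ¬ of 0.77 = 0 (operand ≠ 0)
  (b -> ~c): 0.79 > 0, so result = 0
  ~(b -> ~c): Gödel ¬ of 0 = 1 (operand is 0)
  (b -> ~(b -> ~c)): 0.79 ≤ 1, so result = 1
  ((b -> ~a) & (b -> ~(b -> ~c))) = min(0, 1) = 0
  Gödel value = 0
Łukasiewicz evaluation:
  ~a: Łukasiewicz ¬ gives 1 − 0.75 = 0.25
  (b -> ~a): min(1, 1 − 0.79 + 0.25) = 0.46
  ~c: Łukasiewicz ¬ gives 1 − 0.77 = 0.23
  (b -> ~c): min(1, 1 − 0.79 + 0.23) = 0.44
  ~(b -> ~c): Łukasiewicz ¬ gives 1 − 0.44 = 0.56
  (b -> ~(b -> ~c)): min(1, 1 − 0.79 + 0.56) = 0.77
  ((b -> ~a) & (b -> ~(b -> ~c))) = min(0.46, 0.77) = 0.46
  Łukasiewicz value = 0.46
Difference: 0 − 0.46 = -0.46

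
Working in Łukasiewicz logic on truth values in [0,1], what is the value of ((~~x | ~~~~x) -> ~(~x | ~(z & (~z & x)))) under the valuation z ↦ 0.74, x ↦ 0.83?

0.43

~x: Łukasiewicz ¬ gives 1 − 0.83 = 0.17
~~x: Łukasiewicz ¬ gives 1 − 0.17 = 0.83
~x: Łukasiewicz ¬ gives 1 − 0.83 = 0.17
~~x: Łukasiewicz ¬ gives 1 − 0.17 = 0.83
~~~x: Łukasiewicz ¬ gives 1 − 0.83 = 0.17
~~~~x: Łukasiewicz ¬ gives 1 − 0.17 = 0.83
(~~x | ~~~~x) = max(0.83, 0.83) = 0.83
~x: Łukasiewicz ¬ gives 1 − 0.83 = 0.17
~z: Łukasiewicz ¬ gives 1 − 0.74 = 0.26
(~z & x) = min(0.26, 0.83) = 0.26
(z & (~z & x)) = min(0.74, 0.26) = 0.26
~(z & (~z & x)): Łukasiewicz ¬ gives 1 − 0.26 = 0.74
(~x | ~(z & (~z & x))) = max(0.17, 0.74) = 0.74
~(~x | ~(z & (~z & x))): Łukasiewicz ¬ gives 1 − 0.74 = 0.26
((~~x | ~~~~x) -> ~(~x | ~(z & (~z & x)))): min(1, 1 − 0.83 + 0.26) = 0.43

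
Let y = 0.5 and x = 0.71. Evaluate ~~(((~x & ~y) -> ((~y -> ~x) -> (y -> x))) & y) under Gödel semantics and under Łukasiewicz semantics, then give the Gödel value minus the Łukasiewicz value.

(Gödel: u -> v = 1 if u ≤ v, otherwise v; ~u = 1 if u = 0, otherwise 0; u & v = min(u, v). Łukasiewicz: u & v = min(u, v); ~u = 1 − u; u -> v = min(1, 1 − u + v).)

0.50

Gödel evaluation:
  ~x: Gödel ¬ of 0.71 = 0 (operand ≠ 0)
  ~y: Gödel ¬ of 0.5 = 0 (operand ≠ 0)
  (~x & ~y) = min(0, 0) = 0
  ~y: Gödel ¬ of 0.5 = 0 (operand ≠ 0)
  ~x: Gödel ¬ of 0.71 = 0 (operand ≠ 0)
  (~y -> ~x): 0 ≤ 0, so result = 1
  (y -> x): 0.5 ≤ 0.71, so result = 1
  ((~y -> ~x) -> (y -> x)): 1 ≤ 1, so result = 1
  ((~x & ~y) -> ((~y -> ~x) -> (y -> x))): 0 ≤ 1, so result = 1
  (((~x & ~y) -> ((~y -> ~x) -> (y -> x))) & y) = min(1, 0.5) = 0.5
  ~(((~x & ~y) -> ((~y -> ~x) -> (y -> x))) & y): Gödel ¬ of 0.5 = 0 (operand ≠ 0)
  ~~(((~x & ~y) -> ((~y -> ~x) -> (y -> x))) & y): Gödel ¬ of 0 = 1 (operand is 0)
  Gödel value = 1
Łukasiewicz evaluation:
  ~x: Łukasiewicz ¬ gives 1 − 0.71 = 0.29
  ~y: Łukasiewicz ¬ gives 1 − 0.5 = 0.5
  (~x & ~y) = min(0.29, 0.5) = 0.29
  ~y: Łukasiewicz ¬ gives 1 − 0.5 = 0.5
  ~x: Łukasiewicz ¬ gives 1 − 0.71 = 0.29
  (~y -> ~x): min(1, 1 − 0.5 + 0.29) = 0.79
  (y -> x): min(1, 1 − 0.5 + 0.71) = 1
  ((~y -> ~x) -> (y -> x)): min(1, 1 − 0.79 + 1) = 1
  ((~x & ~y) -> ((~y -> ~x) -> (y -> x))): min(1, 1 − 0.29 + 1) = 1
  (((~x & ~y) -> ((~y -> ~x) -> (y -> x))) & y) = min(1, 0.5) = 0.5
  ~(((~x & ~y) -> ((~y -> ~x) -> (y -> x))) & y): Łukasiewicz ¬ gives 1 − 0.5 = 0.5
  ~~(((~x & ~y) -> ((~y -> ~x) -> (y -> x))) & y): Łukasiewicz ¬ gives 1 − 0.5 = 0.5
  Łukasiewicz value = 0.5
Difference: 1 − 0.5 = 0.50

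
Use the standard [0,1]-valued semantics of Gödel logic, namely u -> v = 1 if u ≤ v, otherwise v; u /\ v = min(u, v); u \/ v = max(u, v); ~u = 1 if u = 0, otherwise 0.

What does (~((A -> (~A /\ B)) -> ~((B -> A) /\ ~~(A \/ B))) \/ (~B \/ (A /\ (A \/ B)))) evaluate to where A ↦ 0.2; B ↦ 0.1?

0.20

~A: Gödel ¬ of 0.2 = 0 (operand ≠ 0)
(~A /\ B) = min(0, 0.1) = 0
(A -> (~A /\ B)): 0.2 > 0, so result = 0
(B -> A): 0.1 ≤ 0.2, so result = 1
(A \/ B) = max(0.2, 0.1) = 0.2
~(A \/ B): Gödel ¬ of 0.2 = 0 (operand ≠ 0)
~~(A \/ B): Gödel ¬ of 0 = 1 (operand is 0)
((B -> A) /\ ~~(A \/ B)) = min(1, 1) = 1
~((B -> A) /\ ~~(A \/ B)): Gödel ¬ of 1 = 0 (operand ≠ 0)
((A -> (~A /\ B)) -> ~((B -> A) /\ ~~(A \/ B))): 0 ≤ 0, so result = 1
~((A -> (~A /\ B)) -> ~((B -> A) /\ ~~(A \/ B))): Gödel ¬ of 1 = 0 (operand ≠ 0)
~B: Gödel ¬ of 0.1 = 0 (operand ≠ 0)
(A \/ B) = max(0.2, 0.1) = 0.2
(A /\ (A \/ B)) = min(0.2, 0.2) = 0.2
(~B \/ (A /\ (A \/ B))) = max(0, 0.2) = 0.2
(~((A -> (~A /\ B)) -> ~((B -> A) /\ ~~(A \/ B))) \/ (~B \/ (A /\ (A \/ B)))) = max(0, 0.2) = 0.2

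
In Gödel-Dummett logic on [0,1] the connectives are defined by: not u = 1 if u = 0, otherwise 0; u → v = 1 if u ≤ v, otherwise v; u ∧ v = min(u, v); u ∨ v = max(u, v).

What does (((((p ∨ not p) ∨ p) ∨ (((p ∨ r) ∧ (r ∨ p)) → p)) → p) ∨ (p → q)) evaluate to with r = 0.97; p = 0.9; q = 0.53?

1.00

not p: Gödel ¬ of 0.9 = 0 (operand ≠ 0)
(p ∨ not p) = max(0.9, 0) = 0.9
((p ∨ not p) ∨ p) = max(0.9, 0.9) = 0.9
(p ∨ r) = max(0.9, 0.97) = 0.97
(r ∨ p) = max(0.97, 0.9) = 0.97
((p ∨ r) ∧ (r ∨ p)) = min(0.97, 0.97) = 0.97
(((p ∨ r) ∧ (r ∨ p)) → p): 0.97 > 0.9, so result = 0.9
(((p ∨ not p) ∨ p) ∨ (((p ∨ r) ∧ (r ∨ p)) → p)) = max(0.9, 0.9) = 0.9
((((p ∨ not p) ∨ p) ∨ (((p ∨ r) ∧ (r ∨ p)) → p)) → p): 0.9 ≤ 0.9, so result = 1
(p → q): 0.9 > 0.53, so result = 0.53
(((((p ∨ not p) ∨ p) ∨ (((p ∨ r) ∧ (r ∨ p)) → p)) → p) ∨ (p → q)) = max(1, 0.53) = 1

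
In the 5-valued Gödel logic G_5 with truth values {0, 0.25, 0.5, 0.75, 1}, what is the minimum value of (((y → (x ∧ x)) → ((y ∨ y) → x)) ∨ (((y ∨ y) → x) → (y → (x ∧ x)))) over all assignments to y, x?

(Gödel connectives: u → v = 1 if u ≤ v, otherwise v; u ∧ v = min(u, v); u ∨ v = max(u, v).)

Every assignment gives 1. For instance at y = 0, x = 0:
  (x ∧ x) = min(0, 0) = 0
  (y → (x ∧ x)): 0 ≤ 0, so result = 1
  (y ∨ y) = max(0, 0) = 0
  ((y ∨ y) → x): 0 ≤ 0, so result = 1
  ((y → (x ∧ x)) → ((y ∨ y) → x)): 1 ≤ 1, so result = 1
  (y ∨ y) = max(0, 0) = 0
  ((y ∨ y) → x): 0 ≤ 0, so result = 1
  (x ∧ x) = min(0, 0) = 0
  (y → (x ∧ x)): 0 ≤ 0, so result = 1
  (((y ∨ y) → x) → (y → (x ∧ x))): 1 ≤ 1, so result = 1
  (((y → (x ∧ x)) → ((y ∨ y) → x)) ∨ (((y ∨ y) → x) → (y → (x ∧ x)))) = max(1, 1) = 1
All 25 assignments give value 1 — the formula is a G_5-tautology.

1.00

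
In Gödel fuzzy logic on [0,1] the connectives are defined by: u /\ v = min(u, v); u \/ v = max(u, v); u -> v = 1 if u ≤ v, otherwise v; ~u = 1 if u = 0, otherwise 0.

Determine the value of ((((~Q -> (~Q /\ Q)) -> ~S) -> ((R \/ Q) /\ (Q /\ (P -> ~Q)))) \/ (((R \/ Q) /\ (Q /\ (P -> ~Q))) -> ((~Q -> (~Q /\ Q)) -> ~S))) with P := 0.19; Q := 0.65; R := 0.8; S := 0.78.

~Q: Gödel ¬ of 0.65 = 0 (operand ≠ 0)
~Q: Gödel ¬ of 0.65 = 0 (operand ≠ 0)
(~Q /\ Q) = min(0, 0.65) = 0
(~Q -> (~Q /\ Q)): 0 ≤ 0, so result = 1
~S: Gödel ¬ of 0.78 = 0 (operand ≠ 0)
((~Q -> (~Q /\ Q)) -> ~S): 1 > 0, so result = 0
(R \/ Q) = max(0.8, 0.65) = 0.8
~Q: Gödel ¬ of 0.65 = 0 (operand ≠ 0)
(P -> ~Q): 0.19 > 0, so result = 0
(Q /\ (P -> ~Q)) = min(0.65, 0) = 0
((R \/ Q) /\ (Q /\ (P -> ~Q))) = min(0.8, 0) = 0
(((~Q -> (~Q /\ Q)) -> ~S) -> ((R \/ Q) /\ (Q /\ (P -> ~Q)))): 0 ≤ 0, so result = 1
(R \/ Q) = max(0.8, 0.65) = 0.8
~Q: Gödel ¬ of 0.65 = 0 (operand ≠ 0)
(P -> ~Q): 0.19 > 0, so result = 0
(Q /\ (P -> ~Q)) = min(0.65, 0) = 0
((R \/ Q) /\ (Q /\ (P -> ~Q))) = min(0.8, 0) = 0
~Q: Gödel ¬ of 0.65 = 0 (operand ≠ 0)
~Q: Gödel ¬ of 0.65 = 0 (operand ≠ 0)
(~Q /\ Q) = min(0, 0.65) = 0
(~Q -> (~Q /\ Q)): 0 ≤ 0, so result = 1
~S: Gödel ¬ of 0.78 = 0 (operand ≠ 0)
((~Q -> (~Q /\ Q)) -> ~S): 1 > 0, so result = 0
(((R \/ Q) /\ (Q /\ (P -> ~Q))) -> ((~Q -> (~Q /\ Q)) -> ~S)): 0 ≤ 0, so result = 1
((((~Q -> (~Q /\ Q)) -> ~S) -> ((R \/ Q) /\ (Q /\ (P -> ~Q)))) \/ (((R \/ Q) /\ (Q /\ (P -> ~Q))) -> ((~Q -> (~Q /\ Q)) -> ~S))) = max(1, 1) = 1

1.00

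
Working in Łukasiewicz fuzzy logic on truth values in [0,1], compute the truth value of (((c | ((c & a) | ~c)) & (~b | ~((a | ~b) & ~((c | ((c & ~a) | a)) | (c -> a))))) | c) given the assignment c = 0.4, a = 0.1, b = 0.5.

(c & a) = min(0.4, 0.1) = 0.1
~c: Łukasiewicz ¬ gives 1 − 0.4 = 0.6
((c & a) | ~c) = max(0.1, 0.6) = 0.6
(c | ((c & a) | ~c)) = max(0.4, 0.6) = 0.6
~b: Łukasiewicz ¬ gives 1 − 0.5 = 0.5
~b: Łukasiewicz ¬ gives 1 − 0.5 = 0.5
(a | ~b) = max(0.1, 0.5) = 0.5
~a: Łukasiewicz ¬ gives 1 − 0.1 = 0.9
(c & ~a) = min(0.4, 0.9) = 0.4
((c & ~a) | a) = max(0.4, 0.1) = 0.4
(c | ((c & ~a) | a)) = max(0.4, 0.4) = 0.4
(c -> a): min(1, 1 − 0.4 + 0.1) = 0.7
((c | ((c & ~a) | a)) | (c -> a)) = max(0.4, 0.7) = 0.7
~((c | ((c & ~a) | a)) | (c -> a)): Łukasiewicz ¬ gives 1 − 0.7 = 0.3
((a | ~b) & ~((c | ((c & ~a) | a)) | (c -> a))) = min(0.5, 0.3) = 0.3
~((a | ~b) & ~((c | ((c & ~a) | a)) | (c -> a))): Łukasiewicz ¬ gives 1 − 0.3 = 0.7
(~b | ~((a | ~b) & ~((c | ((c & ~a) | a)) | (c -> a)))) = max(0.5, 0.7) = 0.7
((c | ((c & a) | ~c)) & (~b | ~((a | ~b) & ~((c | ((c & ~a) | a)) | (c -> a))))) = min(0.6, 0.7) = 0.6
(((c | ((c & a) | ~c)) & (~b | ~((a | ~b) & ~((c | ((c & ~a) | a)) | (c -> a))))) | c) = max(0.6, 0.4) = 0.6

0.60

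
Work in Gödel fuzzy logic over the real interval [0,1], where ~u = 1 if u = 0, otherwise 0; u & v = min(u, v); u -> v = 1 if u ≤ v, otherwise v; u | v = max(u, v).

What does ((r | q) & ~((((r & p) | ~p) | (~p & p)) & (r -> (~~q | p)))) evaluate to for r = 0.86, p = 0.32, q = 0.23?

(r | q) = max(0.86, 0.23) = 0.86
(r & p) = min(0.86, 0.32) = 0.32
~p: Gödel ¬ of 0.32 = 0 (operand ≠ 0)
((r & p) | ~p) = max(0.32, 0) = 0.32
~p: Gödel ¬ of 0.32 = 0 (operand ≠ 0)
(~p & p) = min(0, 0.32) = 0
(((r & p) | ~p) | (~p & p)) = max(0.32, 0) = 0.32
~q: Gödel ¬ of 0.23 = 0 (operand ≠ 0)
~~q: Gödel ¬ of 0 = 1 (operand is 0)
(~~q | p) = max(1, 0.32) = 1
(r -> (~~q | p)): 0.86 ≤ 1, so result = 1
((((r & p) | ~p) | (~p & p)) & (r -> (~~q | p))) = min(0.32, 1) = 0.32
~((((r & p) | ~p) | (~p & p)) & (r -> (~~q | p))): Gödel ¬ of 0.32 = 0 (operand ≠ 0)
((r | q) & ~((((r & p) | ~p) | (~p & p)) & (r -> (~~q | p)))) = min(0.86, 0) = 0

0.00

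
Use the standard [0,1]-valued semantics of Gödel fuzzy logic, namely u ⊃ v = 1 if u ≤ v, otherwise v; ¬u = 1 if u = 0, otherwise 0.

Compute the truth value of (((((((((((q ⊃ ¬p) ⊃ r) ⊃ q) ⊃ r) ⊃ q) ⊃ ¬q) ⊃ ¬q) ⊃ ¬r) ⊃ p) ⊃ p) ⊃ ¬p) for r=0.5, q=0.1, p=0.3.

0.00

¬p: Gödel ¬ of 0.3 = 0 (operand ≠ 0)
(q ⊃ ¬p): 0.1 > 0, so result = 0
((q ⊃ ¬p) ⊃ r): 0 ≤ 0.5, so result = 1
(((q ⊃ ¬p) ⊃ r) ⊃ q): 1 > 0.1, so result = 0.1
((((q ⊃ ¬p) ⊃ r) ⊃ q) ⊃ r): 0.1 ≤ 0.5, so result = 1
(((((q ⊃ ¬p) ⊃ r) ⊃ q) ⊃ r) ⊃ q): 1 > 0.1, so result = 0.1
¬q: Gödel ¬ of 0.1 = 0 (operand ≠ 0)
((((((q ⊃ ¬p) ⊃ r) ⊃ q) ⊃ r) ⊃ q) ⊃ ¬q): 0.1 > 0, so result = 0
¬q: Gödel ¬ of 0.1 = 0 (operand ≠ 0)
(((((((q ⊃ ¬p) ⊃ r) ⊃ q) ⊃ r) ⊃ q) ⊃ ¬q) ⊃ ¬q): 0 ≤ 0, so result = 1
¬r: Gödel ¬ of 0.5 = 0 (operand ≠ 0)
((((((((q ⊃ ¬p) ⊃ r) ⊃ q) ⊃ r) ⊃ q) ⊃ ¬q) ⊃ ¬q) ⊃ ¬r): 1 > 0, so result = 0
(((((((((q ⊃ ¬p) ⊃ r) ⊃ q) ⊃ r) ⊃ q) ⊃ ¬q) ⊃ ¬q) ⊃ ¬r) ⊃ p): 0 ≤ 0.3, so result = 1
((((((((((q ⊃ ¬p) ⊃ r) ⊃ q) ⊃ r) ⊃ q) ⊃ ¬q) ⊃ ¬q) ⊃ ¬r) ⊃ p) ⊃ p): 1 > 0.3, so result = 0.3
¬p: Gödel ¬ of 0.3 = 0 (operand ≠ 0)
(((((((((((q ⊃ ¬p) ⊃ r) ⊃ q) ⊃ r) ⊃ q) ⊃ ¬q) ⊃ ¬q) ⊃ ¬r) ⊃ p) ⊃ p) ⊃ ¬p): 0.3 > 0, so result = 0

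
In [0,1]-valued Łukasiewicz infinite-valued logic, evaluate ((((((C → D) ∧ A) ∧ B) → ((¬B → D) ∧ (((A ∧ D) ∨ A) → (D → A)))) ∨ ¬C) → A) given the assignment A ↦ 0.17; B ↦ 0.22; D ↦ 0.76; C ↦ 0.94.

0.17

(C → D): min(1, 1 − 0.94 + 0.76) = 0.82
((C → D) ∧ A) = min(0.82, 0.17) = 0.17
(((C → D) ∧ A) ∧ B) = min(0.17, 0.22) = 0.17
¬B: Łukasiewicz ¬ gives 1 − 0.22 = 0.78
(¬B → D): min(1, 1 − 0.78 + 0.76) = 0.98
(A ∧ D) = min(0.17, 0.76) = 0.17
((A ∧ D) ∨ A) = max(0.17, 0.17) = 0.17
(D → A): min(1, 1 − 0.76 + 0.17) = 0.41
(((A ∧ D) ∨ A) → (D → A)): min(1, 1 − 0.17 + 0.41) = 1
((¬B → D) ∧ (((A ∧ D) ∨ A) → (D → A))) = min(0.98, 1) = 0.98
((((C → D) ∧ A) ∧ B) → ((¬B → D) ∧ (((A ∧ D) ∨ A) → (D → A)))): min(1, 1 − 0.17 + 0.98) = 1
¬C: Łukasiewicz ¬ gives 1 − 0.94 = 0.06
(((((C → D) ∧ A) ∧ B) → ((¬B → D) ∧ (((A ∧ D) ∨ A) → (D → A)))) ∨ ¬C) = max(1, 0.06) = 1
((((((C → D) ∧ A) ∧ B) → ((¬B → D) ∧ (((A ∧ D) ∨ A) → (D → A)))) ∨ ¬C) → A): min(1, 1 − 1 + 0.17) = 0.17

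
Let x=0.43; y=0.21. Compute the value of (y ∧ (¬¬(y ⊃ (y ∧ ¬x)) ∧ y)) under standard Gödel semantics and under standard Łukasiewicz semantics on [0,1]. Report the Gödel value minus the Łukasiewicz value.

Gödel evaluation:
  ¬x: Gödel ¬ of 0.43 = 0 (operand ≠ 0)
  (y ∧ ¬x) = min(0.21, 0) = 0
  (y ⊃ (y ∧ ¬x)): 0.21 > 0, so result = 0
  ¬(y ⊃ (y ∧ ¬x)): Gödel ¬ of 0 = 1 (operand is 0)
  ¬¬(y ⊃ (y ∧ ¬x)): Gödel ¬ of 1 = 0 (operand ≠ 0)
  (¬¬(y ⊃ (y ∧ ¬x)) ∧ y) = min(0, 0.21) = 0
  (y ∧ (¬¬(y ⊃ (y ∧ ¬x)) ∧ y)) = min(0.21, 0) = 0
  Gödel value = 0
Łukasiewicz evaluation:
  ¬x: Łukasiewicz ¬ gives 1 − 0.43 = 0.57
  (y ∧ ¬x) = min(0.21, 0.57) = 0.21
  (y ⊃ (y ∧ ¬x)): min(1, 1 − 0.21 + 0.21) = 1
  ¬(y ⊃ (y ∧ ¬x)): Łukasiewicz ¬ gives 1 − 1 = 0
  ¬¬(y ⊃ (y ∧ ¬x)): Łukasiewicz ¬ gives 1 − 0 = 1
  (¬¬(y ⊃ (y ∧ ¬x)) ∧ y) = min(1, 0.21) = 0.21
  (y ∧ (¬¬(y ⊃ (y ∧ ¬x)) ∧ y)) = min(0.21, 0.21) = 0.21
  Łukasiewicz value = 0.21
Difference: 0 − 0.21 = -0.21

-0.21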